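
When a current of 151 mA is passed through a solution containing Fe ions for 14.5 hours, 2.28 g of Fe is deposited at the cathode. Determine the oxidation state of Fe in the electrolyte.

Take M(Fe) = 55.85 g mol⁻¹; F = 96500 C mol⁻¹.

Q = I·t = 0.1510 A × 52200 s = 7882 C, so n(e⁻) = 7882/96500 = 0.08168 mol.
n(Fe) deposited = 2.28 / 55.85 = 0.04082 mol.
Electrons per atom = n(e⁻)/n(Fe) = 0.08168 / 0.04082 = 2.00 ≈ 2, so the ion is Fe²⁺.

+2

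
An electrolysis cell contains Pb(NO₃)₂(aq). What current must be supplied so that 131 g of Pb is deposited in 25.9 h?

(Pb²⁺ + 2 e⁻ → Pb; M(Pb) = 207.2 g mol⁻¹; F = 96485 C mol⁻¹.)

1.31 A

n(Pb) = 131 / 207.2 = 0.6322 mol.
n(e⁻) = 2 × 0.6322 = 1.264 mol.
Q = n(e⁻)·F = 1.264 × 96485 = 122000 C.
I = Q/t = 122000 / 93240 s = 1.31 A.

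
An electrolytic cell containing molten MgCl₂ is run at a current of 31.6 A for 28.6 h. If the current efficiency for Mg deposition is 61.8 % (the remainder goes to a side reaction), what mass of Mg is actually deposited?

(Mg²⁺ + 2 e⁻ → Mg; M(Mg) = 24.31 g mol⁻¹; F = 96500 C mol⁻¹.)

253 g

Q = I·t = 31.60 × 102960 = 3254000 C.
n(e⁻) = 3254000/96500 = 33.72 mol; theoretically n(Mg) = 33.72/2 = 16.86 mol, m_theo = 409.8 g.
At 61.8 % efficiency, m_actual = 0.618 × 409.8 = 253 g.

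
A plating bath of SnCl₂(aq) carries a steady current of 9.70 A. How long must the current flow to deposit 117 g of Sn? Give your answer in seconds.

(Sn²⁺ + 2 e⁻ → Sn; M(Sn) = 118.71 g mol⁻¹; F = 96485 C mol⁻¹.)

19600 s

n(Sn) = m/M = 117 / 118.71 = 0.9856 mol.
Each Sn atom requires 2 electrons, so n(e⁻) = 2 × 0.9856 = 1.971 mol.
Q = n(e⁻)·F = 1.971 × 96485 = 190200 C.
t = Q/I = 190200 / 9.700 A = 19610 s.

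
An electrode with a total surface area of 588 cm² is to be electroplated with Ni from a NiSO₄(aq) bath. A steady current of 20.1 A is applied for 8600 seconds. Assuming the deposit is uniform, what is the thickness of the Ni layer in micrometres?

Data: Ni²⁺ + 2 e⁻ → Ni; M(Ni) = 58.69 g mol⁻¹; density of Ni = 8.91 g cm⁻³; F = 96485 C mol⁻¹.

Q = I·t = 20.10 × 8600.0 = 172900 C; n(e⁻) = 1.792 mol.
n(Ni) = n(e⁻)/2 = 0.8958 mol, so m = 0.8958 × 58.69 = 52.57 g.
Volume = m/ρ = 52.57 / 8.91 = 5.901 cm³.
Thickness = V/A = 5.901 / 588 = 0.0100 cm = 100 μm.

100 μm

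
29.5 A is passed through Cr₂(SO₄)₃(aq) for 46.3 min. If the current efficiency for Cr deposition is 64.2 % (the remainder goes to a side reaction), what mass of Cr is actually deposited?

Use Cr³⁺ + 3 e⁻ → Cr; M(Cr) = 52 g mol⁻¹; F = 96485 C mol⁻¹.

9.45 g

Q = I·t = 29.50 × 2778.0 = 81950 C.
n(e⁻) = 81950/96485 = 0.8494 mol; theoretically n(Cr) = 0.8494/3 = 0.2831 mol, m_theo = 14.72 g.
At 64.2 % efficiency, m_actual = 0.642 × 14.72 = 9.45 g.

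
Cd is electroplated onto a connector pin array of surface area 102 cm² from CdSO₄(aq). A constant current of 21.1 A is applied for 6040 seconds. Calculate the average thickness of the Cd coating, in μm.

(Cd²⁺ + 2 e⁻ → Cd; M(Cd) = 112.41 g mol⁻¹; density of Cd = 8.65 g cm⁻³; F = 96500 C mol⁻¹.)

841 μm

Q = I·t = 21.10 × 6040.0 = 127400 C; n(e⁻) = 1.321 mol.
n(Cd) = n(e⁻)/2 = 0.6603 mol, so m = 0.6603 × 112.41 = 74.23 g.
Volume = m/ρ = 74.23 / 8.65 = 8.581 cm³.
Thickness = V/A = 8.581 / 102 = 0.0841 cm = 841 μm.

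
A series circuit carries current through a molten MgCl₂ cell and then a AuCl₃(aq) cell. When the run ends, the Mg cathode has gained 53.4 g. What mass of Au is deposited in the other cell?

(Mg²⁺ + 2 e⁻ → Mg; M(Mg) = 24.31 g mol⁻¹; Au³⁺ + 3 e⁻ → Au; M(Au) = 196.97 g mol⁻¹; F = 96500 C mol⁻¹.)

288 g

n(Mg) = 53.4 / 24.31 = 2.197 mol.
Since Mg²⁺ + 2 e⁻ → Mg, n(e⁻) passed = 2 × 2.197 = 4.393 mol.
Cells in series carry the same charge, so the same 4.393 mol of electrons passes through cell 2.
Au³⁺ + 3 e⁻ → Au, so n(Au) = 4.393 / 3 = 1.464 mol.
m(Au) = 1.464 × 196.97 = 288 g.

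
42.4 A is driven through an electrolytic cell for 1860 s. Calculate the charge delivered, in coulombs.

78900 C

Q = I·t = 42.40 A × 1860.0 s = 78900 C.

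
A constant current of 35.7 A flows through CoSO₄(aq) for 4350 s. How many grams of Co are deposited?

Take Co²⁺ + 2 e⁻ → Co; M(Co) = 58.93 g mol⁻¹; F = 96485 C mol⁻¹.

Q = I·t = 35.70 A × 4350.0 s = 155300 C.
n(e⁻) = Q/F = 155300 / 96485 = 1.610 mol.
Co²⁺ + 2 e⁻ → Co, so n(Co) = n(e⁻)/2 = 0.8048 mol.
m = n·M = 0.8048 × 58.93 = 47.4 g.

47.4 g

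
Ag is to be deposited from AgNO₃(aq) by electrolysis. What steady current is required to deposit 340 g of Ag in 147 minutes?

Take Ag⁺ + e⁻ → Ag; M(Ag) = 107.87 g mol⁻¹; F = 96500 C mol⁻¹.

34.5 A

n(Ag) = 340 / 107.87 = 3.152 mol.
n(e⁻) = 1 × 3.152 = 3.152 mol.
Q = n(e⁻)·F = 3.152 × 96500 = 304200 C.
I = Q/t = 304200 / 8820.0 s = 34.5 A.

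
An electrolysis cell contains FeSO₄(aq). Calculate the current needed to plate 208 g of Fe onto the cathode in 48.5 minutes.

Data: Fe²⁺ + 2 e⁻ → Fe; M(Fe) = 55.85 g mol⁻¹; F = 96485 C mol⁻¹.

247 A

n(Fe) = 208 / 55.85 = 3.724 mol.
n(e⁻) = 2 × 3.724 = 7.449 mol.
Q = n(e⁻)·F = 7.449 × 96485 = 718700 C.
I = Q/t = 718700 / 2910.0 s = 247 A.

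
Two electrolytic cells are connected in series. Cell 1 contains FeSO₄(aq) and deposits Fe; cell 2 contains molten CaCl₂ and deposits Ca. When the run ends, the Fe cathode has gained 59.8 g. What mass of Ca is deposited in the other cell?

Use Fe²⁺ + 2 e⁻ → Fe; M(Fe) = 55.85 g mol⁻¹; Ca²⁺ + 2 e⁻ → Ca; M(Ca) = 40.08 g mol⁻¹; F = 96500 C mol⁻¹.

n(Fe) = 59.8 / 55.85 = 1.071 mol.
Since Fe²⁺ + 2 e⁻ → Fe, n(e⁻) passed = 2 × 1.071 = 2.141 mol.
Cells in series carry the same charge, so the same 2.141 mol of electrons passes through cell 2.
Ca²⁺ + 2 e⁻ → Ca, so n(Ca) = 2.141 / 2 = 1.071 mol.
m(Ca) = 1.071 × 40.08 = 42.9 g.

42.9 g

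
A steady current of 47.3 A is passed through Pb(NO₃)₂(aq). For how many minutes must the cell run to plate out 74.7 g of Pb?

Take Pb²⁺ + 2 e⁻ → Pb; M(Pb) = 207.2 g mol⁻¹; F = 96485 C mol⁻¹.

24.5 min

n(Pb) = m/M = 74.7 / 207.2 = 0.3605 mol.
Each Pb atom requires 2 electrons, so n(e⁻) = 2 × 0.3605 = 0.7210 mol.
Q = n(e⁻)·F = 0.7210 × 96485 = 69570 C.
t = Q/I = 69570 / 47.30 A = 1471 s = 24.5 min.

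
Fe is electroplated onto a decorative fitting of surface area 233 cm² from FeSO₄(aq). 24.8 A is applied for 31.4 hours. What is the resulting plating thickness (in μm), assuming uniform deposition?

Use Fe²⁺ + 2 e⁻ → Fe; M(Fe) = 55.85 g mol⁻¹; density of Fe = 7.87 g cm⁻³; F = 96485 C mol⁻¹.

4420 μm

Q = I·t = 24.80 × 113040 = 2803000 C; n(e⁻) = 29.06 mol.
n(Fe) = n(e⁻)/2 = 14.53 mol, so m = 14.53 × 55.85 = 811.4 g.
Volume = m/ρ = 811.4 / 7.87 = 103.1 cm³.
Thickness = V/A = 103.1 / 233 = 0.442 cm = 4420 μm.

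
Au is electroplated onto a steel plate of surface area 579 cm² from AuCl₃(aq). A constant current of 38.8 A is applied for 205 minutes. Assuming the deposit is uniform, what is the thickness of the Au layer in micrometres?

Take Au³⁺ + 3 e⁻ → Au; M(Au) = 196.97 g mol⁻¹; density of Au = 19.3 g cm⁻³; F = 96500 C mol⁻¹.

Q = I·t = 38.80 × 12300 = 477200 C; n(e⁻) = 4.945 mol.
n(Au) = n(e⁻)/3 = 1.648 mol, so m = 1.648 × 196.97 = 324.7 g.
Volume = m/ρ = 324.7 / 19.3 = 16.82 cm³.
Thickness = V/A = 16.82 / 579 = 0.0291 cm = 291 μm.

291 μm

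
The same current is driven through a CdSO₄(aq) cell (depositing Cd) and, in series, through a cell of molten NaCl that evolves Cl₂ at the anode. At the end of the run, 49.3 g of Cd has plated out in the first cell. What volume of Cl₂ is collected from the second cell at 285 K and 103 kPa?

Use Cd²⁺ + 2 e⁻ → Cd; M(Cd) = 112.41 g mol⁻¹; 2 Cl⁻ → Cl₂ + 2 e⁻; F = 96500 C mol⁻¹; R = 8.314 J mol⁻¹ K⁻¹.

n(Cd) = 49.3 / 112.41 = 0.4386 mol, so n(e⁻) = 2 × 0.4386 = 0.8771 mol.
The cells are in series, so the same 0.8771 mol of electrons passes through the second cell.
2 Cl⁻ → Cl₂ + 2 e⁻ — 2 mol e⁻ per mol Cl₂, so n(Cl₂) = 0.8771/2 = 0.4386 mol.
V = nRT/P = (0.4386 × 8.314 × 285) / (103 × 10³) = 0.0101 m³ = 10.1 L.

10.1 L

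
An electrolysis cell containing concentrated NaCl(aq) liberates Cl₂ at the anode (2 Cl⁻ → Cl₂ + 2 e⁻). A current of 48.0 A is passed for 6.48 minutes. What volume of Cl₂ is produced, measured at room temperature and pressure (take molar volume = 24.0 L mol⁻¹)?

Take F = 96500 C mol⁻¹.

Q = I·t = 48.00 A × 388.80 s = 18660 C.
n(e⁻) = Q/F = 18660 / 96500 = 0.1934 mol.
2 electrons are transferred per Cl₂ molecule, so n(Cl₂) = 0.1934 / 2 = 0.09670 mol.
V = n × V_m = 0.09670 × 24.0 = 2.32 L.

2.32 L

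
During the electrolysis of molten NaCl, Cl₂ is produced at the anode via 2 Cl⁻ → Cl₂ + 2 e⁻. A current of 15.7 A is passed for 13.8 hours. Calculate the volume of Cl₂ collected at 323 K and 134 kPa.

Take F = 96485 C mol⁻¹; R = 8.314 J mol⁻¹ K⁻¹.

81.0 L

Q = I·t = 15.70 A × 49680 s = 780000 C.
n(e⁻) = Q/F = 780000 / 96485 = 8.084 mol.
2 electrons are transferred per Cl₂ molecule, so n(Cl₂) = 8.084 / 2 = 4.042 mol.
V = nRT/P = (4.042 × 8.314 × 323) / (134 × 10³ Pa) = 0.0810 m³ = 81.0 L.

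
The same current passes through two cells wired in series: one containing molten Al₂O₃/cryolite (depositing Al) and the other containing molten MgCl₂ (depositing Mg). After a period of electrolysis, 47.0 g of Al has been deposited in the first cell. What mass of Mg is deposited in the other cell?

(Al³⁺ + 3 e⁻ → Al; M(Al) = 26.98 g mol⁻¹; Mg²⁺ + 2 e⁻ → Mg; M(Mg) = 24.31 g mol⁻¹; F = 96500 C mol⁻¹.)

n(Al) = 47.0 / 26.98 = 1.742 mol.
Since Al³⁺ + 3 e⁻ → Al, n(e⁻) passed = 3 × 1.742 = 5.226 mol.
Cells in series carry the same charge, so the same 5.226 mol of electrons passes through cell 2.
Mg²⁺ + 2 e⁻ → Mg, so n(Mg) = 5.226 / 2 = 2.613 mol.
m(Mg) = 2.613 × 24.31 = 63.5 g.

63.5 g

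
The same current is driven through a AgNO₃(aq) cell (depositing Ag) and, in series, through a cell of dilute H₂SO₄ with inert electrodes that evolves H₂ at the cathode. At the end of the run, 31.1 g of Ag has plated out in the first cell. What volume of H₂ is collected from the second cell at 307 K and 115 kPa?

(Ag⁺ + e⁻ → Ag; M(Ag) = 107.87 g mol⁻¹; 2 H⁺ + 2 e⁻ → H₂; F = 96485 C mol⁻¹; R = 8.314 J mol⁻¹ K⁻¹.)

3.20 L

n(Ag) = 31.1 / 107.87 = 0.2883 mol, so n(e⁻) = 1 × 0.2883 = 0.2883 mol.
The cells are in series, so the same 0.2883 mol of electrons passes through the second cell.
2 H⁺ + 2 e⁻ → H₂ — 2 mol e⁻ per mol H₂, so n(H₂) = 0.2883/2 = 0.1442 mol.
V = nRT/P = (0.1442 × 8.314 × 307) / (115 × 10³) = 0.00320 m³ = 3.20 L.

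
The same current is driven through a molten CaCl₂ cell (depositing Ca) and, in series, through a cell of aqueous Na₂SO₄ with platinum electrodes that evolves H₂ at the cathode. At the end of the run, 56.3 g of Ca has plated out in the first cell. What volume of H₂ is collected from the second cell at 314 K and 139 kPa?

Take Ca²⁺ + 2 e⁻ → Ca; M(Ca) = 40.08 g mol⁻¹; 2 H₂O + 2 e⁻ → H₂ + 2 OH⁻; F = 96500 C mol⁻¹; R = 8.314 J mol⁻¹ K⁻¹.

n(Ca) = 56.3 / 40.08 = 1.405 mol, so n(e⁻) = 2 × 1.405 = 2.809 mol.
The cells are in series, so the same 2.809 mol of electrons passes through the second cell.
2 H₂O + 2 e⁻ → H₂ + 2 OH⁻ — 2 mol e⁻ per mol H₂, so n(H₂) = 2.809/2 = 1.405 mol.
V = nRT/P = (1.405 × 8.314 × 314) / (139 × 10³) = 0.0264 m³ = 26.4 L.

26.4 L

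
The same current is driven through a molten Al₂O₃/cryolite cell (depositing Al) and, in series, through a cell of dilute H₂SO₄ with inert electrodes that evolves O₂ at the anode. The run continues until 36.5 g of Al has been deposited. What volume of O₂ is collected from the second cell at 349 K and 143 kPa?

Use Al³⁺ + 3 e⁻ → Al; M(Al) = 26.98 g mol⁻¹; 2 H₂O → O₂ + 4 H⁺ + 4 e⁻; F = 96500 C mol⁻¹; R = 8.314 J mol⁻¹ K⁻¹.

n(Al) = 36.5 / 26.98 = 1.353 mol, so n(e⁻) = 3 × 1.353 = 4.059 mol.
The cells are in series, so the same 4.059 mol of electrons passes through the second cell.
2 H₂O → O₂ + 4 H⁺ + 4 e⁻ — 4 mol e⁻ per mol O₂, so n(O₂) = 4.059/4 = 1.015 mol.
V = nRT/P = (1.015 × 8.314 × 349) / (143 × 10³) = 0.0206 m³ = 20.6 L.

20.6 L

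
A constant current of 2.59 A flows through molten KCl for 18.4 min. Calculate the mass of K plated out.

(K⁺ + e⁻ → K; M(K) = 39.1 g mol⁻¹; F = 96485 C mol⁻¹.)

1.16 g

Q = I·t = 2.590 A × 1104.0 s = 2859 C.
n(e⁻) = Q/F = 2859 / 96485 = 0.02964 mol.
K⁺ + e⁻ → K, so n(K) = n(e⁻)/1 = 0.02964 mol.
m = n·M = 0.02964 × 39.1 = 1.16 g.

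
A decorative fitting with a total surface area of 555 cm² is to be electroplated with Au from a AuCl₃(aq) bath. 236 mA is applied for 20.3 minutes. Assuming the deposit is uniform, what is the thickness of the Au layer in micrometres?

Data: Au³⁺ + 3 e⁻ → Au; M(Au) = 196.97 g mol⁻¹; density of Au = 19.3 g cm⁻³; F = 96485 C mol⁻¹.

0.183 μm

Q = I·t = 0.2360 × 1218.0 = 287.4 C; n(e⁻) = 0.002979 mol.
n(Au) = n(e⁻)/3 = 0.0009931 mol, so m = 0.0009931 × 196.97 = 0.1956 g.
Volume = m/ρ = 0.1956 / 19.3 = 0.01013 cm³.
Thickness = V/A = 0.01013 / 555 = 1.83 × 10⁻⁵ cm = 0.183 μm.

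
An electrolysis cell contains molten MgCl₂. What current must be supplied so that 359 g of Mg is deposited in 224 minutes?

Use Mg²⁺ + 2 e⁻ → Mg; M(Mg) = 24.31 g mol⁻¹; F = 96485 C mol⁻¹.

n(Mg) = 359 / 24.31 = 14.77 mol.
n(e⁻) = 2 × 14.77 = 29.54 mol.
Q = n(e⁻)·F = 29.54 × 96485 = 2850000 C.
I = Q/t = 2850000 / 13440 s = 212 A.

212 A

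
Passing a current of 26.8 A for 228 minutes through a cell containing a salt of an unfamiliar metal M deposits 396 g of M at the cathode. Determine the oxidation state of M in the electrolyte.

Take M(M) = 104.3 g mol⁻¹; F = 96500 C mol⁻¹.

+1

Q = I·t = 26.80 A × 13680 s = 366600 C, so n(e⁻) = 366600/96500 = 3.799 mol.
n(M) deposited = 396 / 104.3 = 3.797 mol.
Electrons per atom = n(e⁻)/n(M) = 3.799 / 3.797 = 1.00 ≈ 1, so the ion is M⁺.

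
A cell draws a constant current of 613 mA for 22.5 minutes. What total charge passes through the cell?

Q = I·t = 0.6130 A × 1350.0 s = 828 C.

828 C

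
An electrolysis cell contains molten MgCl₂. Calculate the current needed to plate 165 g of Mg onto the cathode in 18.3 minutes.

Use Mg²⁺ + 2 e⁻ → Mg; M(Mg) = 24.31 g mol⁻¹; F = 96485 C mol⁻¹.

1190 A

n(Mg) = 165 / 24.31 = 6.787 mol.
n(e⁻) = 2 × 6.787 = 13.57 mol.
Q = n(e⁻)·F = 13.57 × 96485 = 1310000 C.
I = Q/t = 1310000 / 1098.0 s = 1190 A.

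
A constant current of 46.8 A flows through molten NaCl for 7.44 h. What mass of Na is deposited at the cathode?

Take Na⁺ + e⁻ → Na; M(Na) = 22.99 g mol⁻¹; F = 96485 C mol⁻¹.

Q = I·t = 46.80 A × 26784 s = 1253000 C.
n(e⁻) = Q/F = 1253000 / 96485 = 12.99 mol.
Na⁺ + e⁻ → Na, so n(Na) = n(e⁻)/1 = 12.99 mol.
m = n·M = 12.99 × 22.99 = 299 g.

299 g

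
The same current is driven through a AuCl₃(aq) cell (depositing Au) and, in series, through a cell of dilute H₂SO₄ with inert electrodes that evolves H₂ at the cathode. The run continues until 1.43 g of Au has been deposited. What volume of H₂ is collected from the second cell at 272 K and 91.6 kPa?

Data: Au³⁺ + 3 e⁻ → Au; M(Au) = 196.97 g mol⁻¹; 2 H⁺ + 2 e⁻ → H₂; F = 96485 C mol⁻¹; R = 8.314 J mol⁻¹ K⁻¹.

n(Au) = 1.43 / 196.97 = 0.007260 mol, so n(e⁻) = 3 × 0.007260 = 0.02178 mol.
The cells are in series, so the same 0.02178 mol of electrons passes through the second cell.
2 H⁺ + 2 e⁻ → H₂ — 2 mol e⁻ per mol H₂, so n(H₂) = 0.02178/2 = 0.01089 mol.
V = nRT/P = (0.01089 × 8.314 × 272) / (91.6 × 10³) = 2.69 × 10⁻⁴ m³ = 0.269 L.

0.269 L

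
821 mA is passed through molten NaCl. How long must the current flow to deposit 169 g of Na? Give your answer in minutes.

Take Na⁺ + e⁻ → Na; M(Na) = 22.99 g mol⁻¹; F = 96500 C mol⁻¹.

14400 min

n(Na) = m/M = 169 / 22.99 = 7.351 mol.
Each Na atom requires 1 electron, so n(e⁻) = 1 × 7.351 = 7.351 mol.
Q = n(e⁻)·F = 7.351 × 96500 = 709400 C.
t = Q/I = 709400 / 0.8210 A = 864000 s = 14400 min.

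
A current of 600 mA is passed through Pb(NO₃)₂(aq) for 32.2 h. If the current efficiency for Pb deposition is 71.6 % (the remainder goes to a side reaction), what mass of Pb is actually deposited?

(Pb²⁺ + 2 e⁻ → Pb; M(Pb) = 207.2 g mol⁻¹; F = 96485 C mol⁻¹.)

Q = I·t = 0.6000 × 115920 = 69550 C.
n(e⁻) = 69550/96485 = 0.7209 mol; theoretically n(Pb) = 0.7209/2 = 0.3604 mol, m_theo = 74.68 g.
At 71.6 % efficiency, m_actual = 0.716 × 74.68 = 53.5 g.

53.5 g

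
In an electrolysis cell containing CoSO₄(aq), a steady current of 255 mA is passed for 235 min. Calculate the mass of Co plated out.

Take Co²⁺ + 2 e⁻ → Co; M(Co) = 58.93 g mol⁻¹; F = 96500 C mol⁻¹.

Q = I·t = 0.2550 A × 14100 s = 3596 C.
n(e⁻) = Q/F = 3596 / 96500 = 0.03726 mol.
Co²⁺ + 2 e⁻ → Co, so n(Co) = n(e⁻)/2 = 0.01863 mol.
m = n·M = 0.01863 × 58.93 = 1.10 g.

1.10 g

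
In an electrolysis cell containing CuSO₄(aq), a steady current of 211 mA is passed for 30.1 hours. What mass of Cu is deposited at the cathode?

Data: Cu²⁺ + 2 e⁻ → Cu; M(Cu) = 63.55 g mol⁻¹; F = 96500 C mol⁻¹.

7.53 g

Q = I·t = 0.2110 A × 108360 s = 22860 C.
n(e⁻) = Q/F = 22860 / 96500 = 0.2369 mol.
Cu²⁺ + 2 e⁻ → Cu, so n(Cu) = n(e⁻)/2 = 0.1185 mol.
m = n·M = 0.1185 × 63.55 = 7.53 g.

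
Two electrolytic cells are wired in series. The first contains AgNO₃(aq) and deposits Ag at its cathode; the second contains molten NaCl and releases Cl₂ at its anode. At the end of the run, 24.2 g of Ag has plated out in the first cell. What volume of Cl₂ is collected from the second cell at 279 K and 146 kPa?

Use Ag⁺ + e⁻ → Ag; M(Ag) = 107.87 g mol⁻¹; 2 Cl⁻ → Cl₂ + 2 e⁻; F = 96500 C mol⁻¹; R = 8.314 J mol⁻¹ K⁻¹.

1.78 L

n(Ag) = 24.2 / 107.87 = 0.2243 mol, so n(e⁻) = 1 × 0.2243 = 0.2243 mol.
The cells are in series, so the same 0.2243 mol of electrons passes through the second cell.
2 Cl⁻ → Cl₂ + 2 e⁻ — 2 mol e⁻ per mol Cl₂, so n(Cl₂) = 0.2243/2 = 0.1122 mol.
V = nRT/P = (0.1122 × 8.314 × 279) / (146 × 10³) = 0.00178 m³ = 1.78 L.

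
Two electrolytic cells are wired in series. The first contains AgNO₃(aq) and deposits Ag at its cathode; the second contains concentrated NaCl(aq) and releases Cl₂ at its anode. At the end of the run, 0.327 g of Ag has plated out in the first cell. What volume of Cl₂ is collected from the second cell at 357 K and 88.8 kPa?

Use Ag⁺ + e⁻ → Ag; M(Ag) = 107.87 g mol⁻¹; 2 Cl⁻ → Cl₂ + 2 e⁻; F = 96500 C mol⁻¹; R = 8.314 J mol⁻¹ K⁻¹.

n(Ag) = 0.327 / 107.87 = 0.003031 mol, so n(e⁻) = 1 × 0.003031 = 0.003031 mol.
The cells are in series, so the same 0.003031 mol of electrons passes through the second cell.
2 Cl⁻ → Cl₂ + 2 e⁻ — 2 mol e⁻ per mol Cl₂, so n(Cl₂) = 0.003031/2 = 0.001516 mol.
V = nRT/P = (0.001516 × 8.314 × 357) / (88.8 × 10³) = 5.07 × 10⁻⁵ m³ = 0.0507 L.

0.0507 L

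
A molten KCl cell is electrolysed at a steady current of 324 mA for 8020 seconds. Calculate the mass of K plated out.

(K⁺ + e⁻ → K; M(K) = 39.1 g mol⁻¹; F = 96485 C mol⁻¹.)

Q = I·t = 0.3240 A × 8020.0 s = 2598 C.
n(e⁻) = Q/F = 2598 / 96485 = 0.02693 mol.
K⁺ + e⁻ → K, so n(K) = n(e⁻)/1 = 0.02693 mol.
m = n·M = 0.02693 × 39.1 = 1.05 g.

1.05 g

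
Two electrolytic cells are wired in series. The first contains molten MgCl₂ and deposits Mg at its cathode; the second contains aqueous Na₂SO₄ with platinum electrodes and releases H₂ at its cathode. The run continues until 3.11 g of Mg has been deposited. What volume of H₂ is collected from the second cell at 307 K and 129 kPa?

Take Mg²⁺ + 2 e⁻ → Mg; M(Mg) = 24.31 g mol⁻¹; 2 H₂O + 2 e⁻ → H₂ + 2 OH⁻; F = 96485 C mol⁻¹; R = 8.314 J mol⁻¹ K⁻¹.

n(Mg) = 3.11 / 24.31 = 0.1279 mol, so n(e⁻) = 2 × 0.1279 = 0.2559 mol.
The cells are in series, so the same 0.2559 mol of electrons passes through the second cell.
2 H₂O + 2 e⁻ → H₂ + 2 OH⁻ — 2 mol e⁻ per mol H₂, so n(H₂) = 0.2559/2 = 0.1279 mol.
V = nRT/P = (0.1279 × 8.314 × 307) / (129 × 10³) = 0.00253 m³ = 2.53 L.

2.53 L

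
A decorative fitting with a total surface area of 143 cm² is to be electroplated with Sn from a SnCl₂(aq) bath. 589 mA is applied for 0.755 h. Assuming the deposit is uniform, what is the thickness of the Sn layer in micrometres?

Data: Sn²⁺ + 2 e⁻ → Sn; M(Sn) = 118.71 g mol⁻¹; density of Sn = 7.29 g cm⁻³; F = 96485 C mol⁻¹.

9.45 μm

Q = I·t = 0.5890 × 2718.0 = 1601 C; n(e⁻) = 0.01659 mol.
n(Sn) = n(e⁻)/2 = 0.008296 mol, so m = 0.008296 × 118.71 = 0.9848 g.
Volume = m/ρ = 0.9848 / 7.29 = 0.1351 cm³.
Thickness = V/A = 0.1351 / 143 = 9.45 × 10⁻⁴ cm = 9.45 μm.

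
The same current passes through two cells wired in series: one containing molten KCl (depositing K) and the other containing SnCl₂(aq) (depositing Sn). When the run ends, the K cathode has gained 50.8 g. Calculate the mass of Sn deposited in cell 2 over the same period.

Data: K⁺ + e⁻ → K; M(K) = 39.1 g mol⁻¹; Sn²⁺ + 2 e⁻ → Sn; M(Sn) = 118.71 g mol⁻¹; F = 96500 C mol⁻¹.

77.1 g

n(K) = 50.8 / 39.1 = 1.299 mol.
Since K⁺ + e⁻ → K, n(e⁻) passed = 1 × 1.299 = 1.299 mol.
Cells in series carry the same charge, so the same 1.299 mol of electrons passes through cell 2.
Sn²⁺ + 2 e⁻ → Sn, so n(Sn) = 1.299 / 2 = 0.6496 mol.
m(Sn) = 0.6496 × 118.71 = 77.1 g.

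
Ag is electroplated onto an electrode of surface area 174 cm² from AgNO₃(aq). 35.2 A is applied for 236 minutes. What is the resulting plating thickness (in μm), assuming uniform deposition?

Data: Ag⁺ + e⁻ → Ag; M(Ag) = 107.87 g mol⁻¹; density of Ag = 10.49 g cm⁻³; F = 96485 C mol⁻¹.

Q = I·t = 35.20 × 14160 = 498400 C; n(e⁻) = 5.166 mol.
n(Ag) = n(e⁻)/1 = 5.166 mol, so m = 5.166 × 107.87 = 557.2 g.
Volume = m/ρ = 557.2 / 10.49 = 53.12 cm³.
Thickness = V/A = 53.12 / 174 = 0.305 cm = 3050 μm.

3050 μm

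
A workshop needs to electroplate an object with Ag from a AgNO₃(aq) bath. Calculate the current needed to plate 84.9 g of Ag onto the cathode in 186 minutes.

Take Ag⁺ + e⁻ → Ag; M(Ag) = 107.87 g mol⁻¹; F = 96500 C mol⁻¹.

n(Ag) = 84.9 / 107.87 = 0.7871 mol.
n(e⁻) = 1 × 0.7871 = 0.7871 mol.
Q = n(e⁻)·F = 0.7871 × 96500 = 75950 C.
I = Q/t = 75950 / 11160 s = 6.81 A.

6.81 A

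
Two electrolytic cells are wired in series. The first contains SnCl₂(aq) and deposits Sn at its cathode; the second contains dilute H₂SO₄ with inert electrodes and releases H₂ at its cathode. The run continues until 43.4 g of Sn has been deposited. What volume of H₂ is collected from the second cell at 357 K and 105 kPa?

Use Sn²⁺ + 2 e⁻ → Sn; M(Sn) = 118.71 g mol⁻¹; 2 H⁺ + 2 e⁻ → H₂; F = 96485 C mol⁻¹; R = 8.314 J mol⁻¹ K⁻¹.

10.3 L

n(Sn) = 43.4 / 118.71 = 0.3656 mol, so n(e⁻) = 2 × 0.3656 = 0.7312 mol.
The cells are in series, so the same 0.7312 mol of electrons passes through the second cell.
2 H⁺ + 2 e⁻ → H₂ — 2 mol e⁻ per mol H₂, so n(H₂) = 0.7312/2 = 0.3656 mol.
V = nRT/P = (0.3656 × 8.314 × 357) / (105 × 10³) = 0.0103 m³ = 10.3 L.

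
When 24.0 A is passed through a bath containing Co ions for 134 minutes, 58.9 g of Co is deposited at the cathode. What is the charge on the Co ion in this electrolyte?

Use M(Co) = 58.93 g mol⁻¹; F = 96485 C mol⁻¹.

Q = I·t = 24.00 A × 8040.0 s = 193000 C, so n(e⁻) = 193000/96485 = 2.000 mol.
n(Co) deposited = 58.9 / 58.93 = 0.9995 mol.
Electrons per atom = n(e⁻)/n(Co) = 2.000 / 0.9995 = 2.00 ≈ 2, so the ion is Co²⁺.

+2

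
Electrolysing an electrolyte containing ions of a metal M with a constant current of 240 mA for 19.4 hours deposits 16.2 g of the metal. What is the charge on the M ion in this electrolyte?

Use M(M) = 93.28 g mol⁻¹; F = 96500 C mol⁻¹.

+1

Q = I·t = 0.2400 A × 69840 s = 16760 C, so n(e⁻) = 16760/96500 = 0.1737 mol.
n(M) deposited = 16.2 / 93.28 = 0.1737 mol.
Electrons per atom = n(e⁻)/n(M) = 0.1737 / 0.1737 = 1.00 ≈ 1, so the ion is M⁺.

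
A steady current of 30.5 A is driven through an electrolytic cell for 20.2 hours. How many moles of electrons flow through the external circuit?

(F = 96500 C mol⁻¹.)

23.0 mol

Q = I·t = 30.50 A × 72720 s = 2218000 C.
n(e⁻) = Q/F = 2218000 / 96500 = 23.0 mol.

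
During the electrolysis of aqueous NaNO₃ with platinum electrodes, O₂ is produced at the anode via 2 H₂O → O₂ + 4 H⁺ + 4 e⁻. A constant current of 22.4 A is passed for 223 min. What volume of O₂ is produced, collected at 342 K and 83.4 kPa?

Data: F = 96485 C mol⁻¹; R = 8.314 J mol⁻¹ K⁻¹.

Q = I·t = 22.40 A × 13380 s = 299700 C.
n(e⁻) = Q/F = 299700 / 96485 = 3.106 mol.
4 electrons are transferred per O₂ molecule, so n(O₂) = 3.106 / 4 = 0.7766 mol.
V = nRT/P = (0.7766 × 8.314 × 342) / (83.4 × 10³ Pa) = 0.0265 m³ = 26.5 L.

26.5 L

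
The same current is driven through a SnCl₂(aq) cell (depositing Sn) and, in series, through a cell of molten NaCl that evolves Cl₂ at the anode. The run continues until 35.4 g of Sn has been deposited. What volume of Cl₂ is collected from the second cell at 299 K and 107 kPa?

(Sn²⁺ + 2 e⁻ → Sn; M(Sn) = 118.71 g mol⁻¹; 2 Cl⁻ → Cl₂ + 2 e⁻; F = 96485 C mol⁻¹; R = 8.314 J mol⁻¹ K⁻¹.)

n(Sn) = 35.4 / 118.71 = 0.2982 mol, so n(e⁻) = 2 × 0.2982 = 0.5964 mol.
The cells are in series, so the same 0.5964 mol of electrons passes through the second cell.
2 Cl⁻ → Cl₂ + 2 e⁻ — 2 mol e⁻ per mol Cl₂, so n(Cl₂) = 0.5964/2 = 0.2982 mol.
V = nRT/P = (0.2982 × 8.314 × 299) / (107 × 10³) = 0.00693 m³ = 6.93 L.

6.93 L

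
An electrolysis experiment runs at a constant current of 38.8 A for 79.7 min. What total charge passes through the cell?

Q = I·t = 38.80 A × 4782.0 s = 1.86 × 10⁵ C.

1.86 × 10⁵ C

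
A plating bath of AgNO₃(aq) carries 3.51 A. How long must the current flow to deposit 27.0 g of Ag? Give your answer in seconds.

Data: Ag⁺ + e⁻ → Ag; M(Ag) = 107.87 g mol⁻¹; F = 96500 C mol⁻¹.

6880 s

n(Ag) = m/M = 27.0 / 107.87 = 0.2503 mol.
Each Ag atom requires 1 electron, so n(e⁻) = 1 × 0.2503 = 0.2503 mol.
Q = n(e⁻)·F = 0.2503 × 96500 = 24150 C.
t = Q/I = 24150 / 3.510 A = 6882 s.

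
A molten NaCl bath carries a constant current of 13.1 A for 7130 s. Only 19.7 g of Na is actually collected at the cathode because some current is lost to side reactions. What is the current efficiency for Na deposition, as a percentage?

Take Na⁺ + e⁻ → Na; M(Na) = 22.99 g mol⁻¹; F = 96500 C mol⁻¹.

88.5 %

Q = I·t = 13.10 × 7130.0 = 93400 C; n(e⁻) = 93400/96500 = 0.9679 mol.
Theoretical n(Na) = n(e⁻)/1 = 0.9679 mol, i.e. m_theo = 0.9679 × 22.99 = 22.25 g.
Efficiency = m_actual / m_theo = 19.7 / 22.25 = 88.5 %.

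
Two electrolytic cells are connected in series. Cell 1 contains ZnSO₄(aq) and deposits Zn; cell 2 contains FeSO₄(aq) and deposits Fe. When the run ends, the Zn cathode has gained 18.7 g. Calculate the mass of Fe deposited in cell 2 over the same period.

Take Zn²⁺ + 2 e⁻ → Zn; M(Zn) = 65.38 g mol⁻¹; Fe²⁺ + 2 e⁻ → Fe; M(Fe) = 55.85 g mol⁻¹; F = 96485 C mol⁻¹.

16.0 g

n(Zn) = 18.7 / 65.38 = 0.2860 mol.
Since Zn²⁺ + 2 e⁻ → Zn, n(e⁻) passed = 2 × 0.2860 = 0.5720 mol.
Cells in series carry the same charge, so the same 0.5720 mol of electrons passes through cell 2.
Fe²⁺ + 2 e⁻ → Fe, so n(Fe) = 0.5720 / 2 = 0.2860 mol.
m(Fe) = 0.2860 × 55.85 = 16.0 g.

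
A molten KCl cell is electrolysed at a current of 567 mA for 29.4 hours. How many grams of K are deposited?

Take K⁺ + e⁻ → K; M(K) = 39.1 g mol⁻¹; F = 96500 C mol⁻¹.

Q = I·t = 0.5670 A × 105840 s = 60010 C.
n(e⁻) = Q/F = 60010 / 96500 = 0.6219 mol.
K⁺ + e⁻ → K, so n(K) = n(e⁻)/1 = 0.6219 mol.
m = n·M = 0.6219 × 39.1 = 24.3 g.

24.3 g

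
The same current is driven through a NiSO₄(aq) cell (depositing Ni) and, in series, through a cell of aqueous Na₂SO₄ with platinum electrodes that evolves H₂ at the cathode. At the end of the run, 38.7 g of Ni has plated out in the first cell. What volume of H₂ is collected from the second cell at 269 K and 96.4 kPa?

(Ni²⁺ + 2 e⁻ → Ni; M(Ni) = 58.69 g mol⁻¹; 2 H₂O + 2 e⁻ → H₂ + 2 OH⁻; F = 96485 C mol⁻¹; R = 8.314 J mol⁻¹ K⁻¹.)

15.3 L

n(Ni) = 38.7 / 58.69 = 0.6594 mol, so n(e⁻) = 2 × 0.6594 = 1.319 mol.
The cells are in series, so the same 1.319 mol of electrons passes through the second cell.
2 H₂O + 2 e⁻ → H₂ + 2 OH⁻ — 2 mol e⁻ per mol H₂, so n(H₂) = 1.319/2 = 0.6594 mol.
V = nRT/P = (0.6594 × 8.314 × 269) / (96.4 × 10³) = 0.0153 m³ = 15.3 L.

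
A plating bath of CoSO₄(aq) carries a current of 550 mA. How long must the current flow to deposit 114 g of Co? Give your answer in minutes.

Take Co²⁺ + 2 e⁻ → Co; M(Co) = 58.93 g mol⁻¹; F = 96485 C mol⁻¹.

11300 min

n(Co) = m/M = 114 / 58.93 = 1.934 mol.
Each Co atom requires 2 electrons, so n(e⁻) = 2 × 1.934 = 3.869 mol.
Q = n(e⁻)·F = 3.869 × 96485 = 373300 C.
t = Q/I = 373300 / 0.5500 A = 678700 s = 11300 min.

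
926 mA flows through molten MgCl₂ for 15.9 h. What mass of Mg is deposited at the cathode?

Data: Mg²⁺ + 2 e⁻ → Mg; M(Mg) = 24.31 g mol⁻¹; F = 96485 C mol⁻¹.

6.68 g

Q = I·t = 0.9260 A × 57240 s = 53000 C.
n(e⁻) = Q/F = 53000 / 96485 = 0.5494 mol.
Mg²⁺ + 2 e⁻ → Mg, so n(Mg) = n(e⁻)/2 = 0.2747 mol.
m = n·M = 0.2747 × 24.31 = 6.68 g.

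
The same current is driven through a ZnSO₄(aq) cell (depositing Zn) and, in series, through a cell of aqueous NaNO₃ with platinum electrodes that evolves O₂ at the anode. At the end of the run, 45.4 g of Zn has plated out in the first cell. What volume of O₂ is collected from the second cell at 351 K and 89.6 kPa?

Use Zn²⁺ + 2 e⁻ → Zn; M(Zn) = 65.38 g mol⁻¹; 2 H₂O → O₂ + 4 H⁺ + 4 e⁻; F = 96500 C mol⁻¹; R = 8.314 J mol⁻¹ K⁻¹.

n(Zn) = 45.4 / 65.38 = 0.6944 mol, so n(e⁻) = 2 × 0.6944 = 1.389 mol.
The cells are in series, so the same 1.389 mol of electrons passes through the second cell.
2 H₂O → O₂ + 4 H⁺ + 4 e⁻ — 4 mol e⁻ per mol O₂, so n(O₂) = 1.389/4 = 0.3472 mol.
V = nRT/P = (0.3472 × 8.314 × 351) / (89.6 × 10³) = 0.0113 m³ = 11.3 L.

11.3 L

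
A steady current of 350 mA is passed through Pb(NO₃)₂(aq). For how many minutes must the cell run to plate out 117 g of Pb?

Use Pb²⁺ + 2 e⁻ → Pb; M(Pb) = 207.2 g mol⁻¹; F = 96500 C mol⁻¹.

n(Pb) = m/M = 117 / 207.2 = 0.5647 mol.
Each Pb atom requires 2 electrons, so n(e⁻) = 2 × 0.5647 = 1.129 mol.
Q = n(e⁻)·F = 1.129 × 96500 = 109000 C.
t = Q/I = 109000 / 0.3500 A = 311400 s = 5190 min.

5190 min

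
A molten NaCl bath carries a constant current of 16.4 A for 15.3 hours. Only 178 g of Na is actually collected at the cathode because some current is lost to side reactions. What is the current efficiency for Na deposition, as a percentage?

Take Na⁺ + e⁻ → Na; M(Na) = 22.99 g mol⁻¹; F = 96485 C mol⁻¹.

82.7 %

Q = I·t = 16.40 × 55080 = 903300 C; n(e⁻) = 903300/96485 = 9.362 mol.
Theoretical n(Na) = n(e⁻)/1 = 9.362 mol, i.e. m_theo = 9.362 × 22.99 = 215.2 g.
Efficiency = m_actual / m_theo = 178 / 215.2 = 82.7 %.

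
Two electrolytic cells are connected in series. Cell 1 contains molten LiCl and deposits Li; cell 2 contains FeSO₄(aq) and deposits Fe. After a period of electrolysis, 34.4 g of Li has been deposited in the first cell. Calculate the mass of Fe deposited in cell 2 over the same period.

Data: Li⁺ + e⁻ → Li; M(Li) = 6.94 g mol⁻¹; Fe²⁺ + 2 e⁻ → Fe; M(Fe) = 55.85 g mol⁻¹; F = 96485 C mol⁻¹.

138 g

n(Li) = 34.4 / 6.94 = 4.957 mol.
Since Li⁺ + e⁻ → Li, n(e⁻) passed = 1 × 4.957 = 4.957 mol.
Cells in series carry the same charge, so the same 4.957 mol of electrons passes through cell 2.
Fe²⁺ + 2 e⁻ → Fe, so n(Fe) = 4.957 / 2 = 2.478 mol.
m(Fe) = 2.478 × 55.85 = 138 g.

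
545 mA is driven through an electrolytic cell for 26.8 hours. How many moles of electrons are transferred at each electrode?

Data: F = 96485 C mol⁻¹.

0.545 mol

Q = I·t = 0.5450 A × 96480 s = 52580 C.
n(e⁻) = Q/F = 52580 / 96485 = 0.545 mol.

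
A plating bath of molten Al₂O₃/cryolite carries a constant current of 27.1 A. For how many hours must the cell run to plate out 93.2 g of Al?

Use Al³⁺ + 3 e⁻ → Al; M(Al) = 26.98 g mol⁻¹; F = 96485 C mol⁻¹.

10.2 h

n(Al) = m/M = 93.2 / 26.98 = 3.454 mol.
Each Al atom requires 3 electrons, so n(e⁻) = 3 × 3.454 = 10.36 mol.
Q = n(e⁻)·F = 10.36 × 96485 = 999900 C.
t = Q/I = 999900 / 27.10 A = 36900 s = 10.2 h.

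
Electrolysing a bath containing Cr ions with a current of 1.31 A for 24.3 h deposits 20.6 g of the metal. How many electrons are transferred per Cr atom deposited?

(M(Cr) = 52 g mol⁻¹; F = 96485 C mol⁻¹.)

3

Q = I·t = 1.310 A × 87480 s = 114600 C, so n(e⁻) = 114600/96485 = 1.188 mol.
n(Cr) deposited = 20.6 / 52 = 0.3962 mol.
Electrons per atom = n(e⁻)/n(Cr) = 1.188 / 0.3962 = 3.00 ≈ 3, so the ion is Cr³⁺.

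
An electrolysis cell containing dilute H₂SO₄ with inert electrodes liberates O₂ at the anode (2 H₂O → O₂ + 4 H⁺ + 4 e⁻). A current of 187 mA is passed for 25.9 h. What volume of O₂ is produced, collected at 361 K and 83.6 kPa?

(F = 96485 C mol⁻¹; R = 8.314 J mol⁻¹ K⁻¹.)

1.62 L

Q = I·t = 0.1870 A × 93240 s = 17440 C.
n(e⁻) = Q/F = 17440 / 96485 = 0.1807 mol.
4 electrons are transferred per O₂ molecule, so n(O₂) = 0.1807 / 4 = 0.04518 mol.
V = nRT/P = (0.04518 × 8.314 × 361) / (83.6 × 10³ Pa) = 0.00162 m³ = 1.62 L.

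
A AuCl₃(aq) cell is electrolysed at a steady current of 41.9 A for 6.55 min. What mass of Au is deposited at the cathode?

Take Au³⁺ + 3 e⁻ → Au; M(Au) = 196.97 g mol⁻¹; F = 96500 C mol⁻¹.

Q = I·t = 41.90 A × 393.00 s = 16470 C.
n(e⁻) = Q/F = 16470 / 96500 = 0.1706 mol.
Au³⁺ + 3 e⁻ → Au, so n(Au) = n(e⁻)/3 = 0.05688 mol.
m = n·M = 0.05688 × 196.97 = 11.2 g.

11.2 g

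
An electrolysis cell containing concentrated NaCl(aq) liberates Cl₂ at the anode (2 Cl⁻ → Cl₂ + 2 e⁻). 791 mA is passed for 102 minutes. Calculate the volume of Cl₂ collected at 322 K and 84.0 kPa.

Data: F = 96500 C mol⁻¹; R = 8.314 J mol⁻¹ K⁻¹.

0.799 L

Q = I·t = 0.7910 A × 6120.0 s = 4841 C.
n(e⁻) = Q/F = 4841 / 96500 = 0.05016 mol.
2 electrons are transferred per Cl₂ molecule, so n(Cl₂) = 0.05016 / 2 = 0.02508 mol.
V = nRT/P = (0.02508 × 8.314 × 322) / (84.0 × 10³ Pa) = 7.99 × 10⁻⁴ m³ = 0.799 L.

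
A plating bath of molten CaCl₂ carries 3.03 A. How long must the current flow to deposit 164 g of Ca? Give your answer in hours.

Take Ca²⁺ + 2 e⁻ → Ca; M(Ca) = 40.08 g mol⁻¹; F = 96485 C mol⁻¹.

72.4 h

n(Ca) = m/M = 164 / 40.08 = 4.092 mol.
Each Ca atom requires 2 electrons, so n(e⁻) = 2 × 4.092 = 8.184 mol.
Q = n(e⁻)·F = 8.184 × 96485 = 789600 C.
t = Q/I = 789600 / 3.030 A = 260600 s = 72.4 h.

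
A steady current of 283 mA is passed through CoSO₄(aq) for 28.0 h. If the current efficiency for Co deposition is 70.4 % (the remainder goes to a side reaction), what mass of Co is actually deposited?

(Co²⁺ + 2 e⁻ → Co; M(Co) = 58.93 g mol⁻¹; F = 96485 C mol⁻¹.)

Q = I·t = 0.2830 × 100800 = 28530 C.
n(e⁻) = 28530/96485 = 0.2957 mol; theoretically n(Co) = 0.2957/2 = 0.1478 mol, m_theo = 8.712 g.
At 70.4 % efficiency, m_actual = 0.704 × 8.712 = 6.13 g.

6.13 g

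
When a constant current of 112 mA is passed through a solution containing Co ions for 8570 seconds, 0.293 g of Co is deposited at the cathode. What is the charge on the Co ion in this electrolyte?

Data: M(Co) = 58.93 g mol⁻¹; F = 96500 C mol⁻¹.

+2

Q = I·t = 0.1120 A × 8570.0 s = 959.8 C, so n(e⁻) = 959.8/96500 = 0.009947 mol.
n(Co) deposited = 0.293 / 58.93 = 0.004972 mol.
Electrons per atom = n(e⁻)/n(Co) = 0.009947 / 0.004972 = 2.00 ≈ 2, so the ion is Co²⁺.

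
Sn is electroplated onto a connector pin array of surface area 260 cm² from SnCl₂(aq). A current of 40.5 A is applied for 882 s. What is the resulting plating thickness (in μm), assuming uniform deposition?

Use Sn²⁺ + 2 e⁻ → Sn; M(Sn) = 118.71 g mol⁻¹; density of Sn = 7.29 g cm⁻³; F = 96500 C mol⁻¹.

116 μm

Q = I·t = 40.50 × 882.00 = 35720 C; n(e⁻) = 0.3702 mol.
n(Sn) = n(e⁻)/2 = 0.1851 mol, so m = 0.1851 × 118.71 = 21.97 g.
Volume = m/ρ = 21.97 / 7.29 = 3.014 cm³.
Thickness = V/A = 3.014 / 260 = 0.0116 cm = 116 μm.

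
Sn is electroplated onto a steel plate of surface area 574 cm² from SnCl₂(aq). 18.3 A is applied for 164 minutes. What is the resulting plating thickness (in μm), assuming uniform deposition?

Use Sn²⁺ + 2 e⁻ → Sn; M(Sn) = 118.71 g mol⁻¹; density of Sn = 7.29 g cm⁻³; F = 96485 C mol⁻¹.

265 μm

Q = I·t = 18.30 × 9840.0 = 180100 C; n(e⁻) = 1.866 mol.
n(Sn) = n(e⁻)/2 = 0.9332 mol, so m = 0.9332 × 118.71 = 110.8 g.
Volume = m/ρ = 110.8 / 7.29 = 15.20 cm³.
Thickness = V/A = 15.20 / 574 = 0.0265 cm = 265 μm.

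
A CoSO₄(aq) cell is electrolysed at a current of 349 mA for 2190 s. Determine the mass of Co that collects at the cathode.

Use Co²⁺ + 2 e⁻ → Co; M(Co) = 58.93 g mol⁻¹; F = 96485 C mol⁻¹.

Q = I·t = 0.3490 A × 2190.0 s = 764.3 C.
n(e⁻) = Q/F = 764.3 / 96485 = 0.007922 mol.
Co²⁺ + 2 e⁻ → Co, so n(Co) = n(e⁻)/2 = 0.003961 mol.
m = n·M = 0.003961 × 58.93 = 0.233 g.

0.233 g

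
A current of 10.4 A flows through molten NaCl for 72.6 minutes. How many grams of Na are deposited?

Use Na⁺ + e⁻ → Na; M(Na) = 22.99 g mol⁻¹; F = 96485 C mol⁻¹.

Q = I·t = 10.40 A × 4356.0 s = 45300 C.
n(e⁻) = Q/F = 45300 / 96485 = 0.4695 mol.
Na⁺ + e⁻ → Na, so n(Na) = n(e⁻)/1 = 0.4695 mol.
m = n·M = 0.4695 × 22.99 = 10.8 g.

10.8 g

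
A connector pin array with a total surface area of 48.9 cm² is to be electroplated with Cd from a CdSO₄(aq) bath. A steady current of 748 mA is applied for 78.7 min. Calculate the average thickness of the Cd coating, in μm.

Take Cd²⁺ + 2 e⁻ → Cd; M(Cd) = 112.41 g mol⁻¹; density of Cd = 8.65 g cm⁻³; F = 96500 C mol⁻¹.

Q = I·t = 0.7480 × 4722.0 = 3532 C; n(e⁻) = 0.03660 mol.
n(Cd) = n(e⁻)/2 = 0.01830 mol, so m = 0.01830 × 112.41 = 2.057 g.
Volume = m/ρ = 2.057 / 8.65 = 0.2378 cm³.
Thickness = V/A = 0.2378 / 48.9 = 0.00486 cm = 48.6 μm.

48.6 μm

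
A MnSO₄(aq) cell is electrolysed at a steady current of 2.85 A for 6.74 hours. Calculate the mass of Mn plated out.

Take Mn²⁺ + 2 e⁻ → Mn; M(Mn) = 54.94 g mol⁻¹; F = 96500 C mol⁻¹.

Q = I·t = 2.850 A × 24264 s = 69150 C.
n(e⁻) = Q/F = 69150 / 96500 = 0.7166 mol.
Mn²⁺ + 2 e⁻ → Mn, so n(Mn) = n(e⁻)/2 = 0.3583 mol.
m = n·M = 0.3583 × 54.94 = 19.7 g.

19.7 g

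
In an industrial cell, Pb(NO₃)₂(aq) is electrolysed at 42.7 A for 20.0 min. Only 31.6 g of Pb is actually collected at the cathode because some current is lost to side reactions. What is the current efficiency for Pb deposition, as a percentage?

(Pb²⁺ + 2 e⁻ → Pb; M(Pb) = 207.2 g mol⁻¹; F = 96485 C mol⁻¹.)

57.4 %

Q = I·t = 42.70 × 1200.0 = 51240 C; n(e⁻) = 51240/96485 = 0.5311 mol.
Theoretical n(Pb) = n(e⁻)/2 = 0.2655 mol, i.e. m_theo = 0.2655 × 207.2 = 55.02 g.
Efficiency = m_actual / m_theo = 31.6 / 55.02 = 57.4 %.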